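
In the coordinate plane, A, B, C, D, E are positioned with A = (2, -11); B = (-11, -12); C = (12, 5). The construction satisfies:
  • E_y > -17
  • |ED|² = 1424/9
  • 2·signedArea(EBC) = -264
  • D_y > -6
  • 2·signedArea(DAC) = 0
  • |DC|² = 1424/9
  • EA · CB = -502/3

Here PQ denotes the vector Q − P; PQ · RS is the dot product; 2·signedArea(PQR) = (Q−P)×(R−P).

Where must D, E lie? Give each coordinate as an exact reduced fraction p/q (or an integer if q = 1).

1. E_x = -4/3  [2·signedArea(EBC) = -264 ∩ EA · CB = -502/3]
2. E_y = -49/3  [2·signedArea(EBC) = -264 ∩ EA · CB = -502/3]
   → E = (-4/3, -49/3)
3. D_x = 16/3  [line -16·x + 10·y + 142 = 0 ∩ |ED|² = 1424/9]
4. D_y = -17/3  [line -16·x + 10·y + 142 = 0 ∩ |ED|² = 1424/9]
   → D = (16/3, -17/3)

D = (16/3, -17/3)
E = (-4/3, -49/3)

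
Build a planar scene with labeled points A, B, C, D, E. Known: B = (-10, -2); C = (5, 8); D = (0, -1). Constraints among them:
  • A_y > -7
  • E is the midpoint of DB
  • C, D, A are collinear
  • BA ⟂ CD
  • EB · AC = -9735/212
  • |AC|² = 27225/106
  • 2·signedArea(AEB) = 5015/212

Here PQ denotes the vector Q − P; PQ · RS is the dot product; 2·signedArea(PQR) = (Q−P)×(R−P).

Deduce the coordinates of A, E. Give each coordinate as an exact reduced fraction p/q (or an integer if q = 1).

A = (-295/106, -637/106)
E = (-5, -3/2)

1. A_x = -295/106  [C, D, A are collinear ∩ BA ⟂ CD]
2. A_y = -637/106  [C, D, A are collinear ∩ BA ⟂ CD]
   → A = (-295/106, -637/106)
3. E_x = -5  [E is the midpoint of DB]
4. E_y = -3/2  [E is the midpoint of DB]
   → E = (-5, -3/2)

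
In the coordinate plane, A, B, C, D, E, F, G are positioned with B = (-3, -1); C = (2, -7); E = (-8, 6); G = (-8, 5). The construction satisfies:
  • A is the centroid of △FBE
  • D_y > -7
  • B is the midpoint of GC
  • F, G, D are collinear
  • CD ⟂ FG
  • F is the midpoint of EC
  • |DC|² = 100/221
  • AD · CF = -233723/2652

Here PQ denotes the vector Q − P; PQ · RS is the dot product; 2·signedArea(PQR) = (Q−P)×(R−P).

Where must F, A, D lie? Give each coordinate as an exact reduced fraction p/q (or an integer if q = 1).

1. F_x = -3  [F is the midpoint of EC]
2. F_y = -1/2  [F is the midpoint of EC]
   → F = (-3, -1/2)
3. A_x = -14/3  [A is the centroid of △FBE]
4. A_y = 3/2  [A is the centroid of △FBE]
   → A = (-14/3, 3/2)
5. D_x = 552/221  [F, G, D are collinear ∩ CD ⟂ FG]
6. D_y = -1447/221  [F, G, D are collinear ∩ CD ⟂ FG]
   → D = (552/221, -1447/221)

A = (-14/3, 3/2)
D = (552/221, -1447/221)
F = (-3, -1/2)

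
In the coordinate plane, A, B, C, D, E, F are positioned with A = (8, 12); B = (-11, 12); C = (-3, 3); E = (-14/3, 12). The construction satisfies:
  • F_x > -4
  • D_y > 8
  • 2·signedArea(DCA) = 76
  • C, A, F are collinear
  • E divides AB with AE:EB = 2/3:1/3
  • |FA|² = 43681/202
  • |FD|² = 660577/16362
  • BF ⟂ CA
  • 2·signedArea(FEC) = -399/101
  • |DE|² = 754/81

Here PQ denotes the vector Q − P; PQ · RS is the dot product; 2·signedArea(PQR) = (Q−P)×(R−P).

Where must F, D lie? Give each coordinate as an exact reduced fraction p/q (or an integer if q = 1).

1. F_x = -683/202  [C, A, F are collinear ∩ BF ⟂ CA]
2. F_y = 543/202  [C, A, F are collinear ∩ BF ⟂ CA]
   → F = (-683/202, 543/202)
3. D_x = -37/9  [line -9·x + 11·y + -136 = 0 ∩ |FD|² = 660577/16362]
4. D_y = 9  [line -9·x + 11·y + -136 = 0 ∩ |FD|² = 660577/16362]
   → D = (-37/9, 9)

D = (-37/9, 9)
F = (-683/202, 543/202)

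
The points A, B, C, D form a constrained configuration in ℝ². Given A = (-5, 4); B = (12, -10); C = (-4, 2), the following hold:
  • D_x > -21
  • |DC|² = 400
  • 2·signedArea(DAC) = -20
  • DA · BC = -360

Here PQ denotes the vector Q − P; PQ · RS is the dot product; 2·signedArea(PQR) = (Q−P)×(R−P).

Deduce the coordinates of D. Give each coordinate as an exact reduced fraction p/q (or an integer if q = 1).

D = (-20, 14)

1. D_x = -20  [2·signedArea(DAC) = -20 ∩ DA · BC = -360]
2. D_y = 14  [2·signedArea(DAC) = -20 ∩ DA · BC = -360]
   → D = (-20, 14)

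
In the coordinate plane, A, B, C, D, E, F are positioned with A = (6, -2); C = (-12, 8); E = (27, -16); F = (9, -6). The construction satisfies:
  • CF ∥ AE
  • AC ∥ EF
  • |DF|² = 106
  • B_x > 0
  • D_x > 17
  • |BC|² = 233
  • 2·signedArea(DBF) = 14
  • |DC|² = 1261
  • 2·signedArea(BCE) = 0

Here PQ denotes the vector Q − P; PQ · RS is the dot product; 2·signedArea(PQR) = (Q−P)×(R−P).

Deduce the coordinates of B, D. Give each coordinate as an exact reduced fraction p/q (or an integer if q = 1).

1. B_x = 1  [line 24·x + 39·y + -24 = 0 ∩ |BC|² = 233]
2. B_y = 0  [line 24·x + 39·y + -24 = 0 ∩ |BC|² = 233]
   → B = (1, 0)
3. D_x = 18  [line 6·x + 8·y + -20 = 0 ∩ |DC|² = 1261]
4. D_y = -11  [line 6·x + 8·y + -20 = 0 ∩ |DC|² = 1261]
   → D = (18, -11)

B = (1, 0)
D = (18, -11)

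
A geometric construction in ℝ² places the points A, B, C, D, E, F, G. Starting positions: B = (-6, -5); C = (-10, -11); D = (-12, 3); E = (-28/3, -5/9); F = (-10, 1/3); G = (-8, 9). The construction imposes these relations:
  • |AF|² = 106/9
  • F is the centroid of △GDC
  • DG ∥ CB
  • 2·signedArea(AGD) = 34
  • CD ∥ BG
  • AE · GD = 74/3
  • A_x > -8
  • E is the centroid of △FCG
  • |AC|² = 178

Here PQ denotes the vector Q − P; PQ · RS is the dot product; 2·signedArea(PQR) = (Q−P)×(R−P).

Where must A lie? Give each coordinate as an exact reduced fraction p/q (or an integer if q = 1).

1. A_x = -7  [AE · GD = 74/3 ∩ 2·signedArea(AGD) = 34]
2. A_y = 2  [AE · GD = 74/3 ∩ 2·signedArea(AGD) = 34]
   → A = (-7, 2)

A = (-7, 2)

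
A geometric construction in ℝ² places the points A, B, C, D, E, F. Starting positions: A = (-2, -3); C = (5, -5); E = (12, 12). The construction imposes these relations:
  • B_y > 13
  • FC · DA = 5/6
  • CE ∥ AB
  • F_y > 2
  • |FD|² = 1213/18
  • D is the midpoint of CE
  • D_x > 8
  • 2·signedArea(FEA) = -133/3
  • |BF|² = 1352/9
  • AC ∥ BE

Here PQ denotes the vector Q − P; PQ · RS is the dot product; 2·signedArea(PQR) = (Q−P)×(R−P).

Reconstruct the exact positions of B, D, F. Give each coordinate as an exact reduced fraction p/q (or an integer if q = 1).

B = (5, 14)
D = (17/2, 7/2)
F = (1/3, 8/3)

1. B_x = 5  [AC ∥ BE ∩ CE ∥ AB]
2. B_y = 14  [AC ∥ BE ∩ CE ∥ AB]
   → B = (5, 14)
3. D_x = 17/2  [D is the midpoint of CE]
4. D_y = 7/2  [D is the midpoint of CE]
   → D = (17/2, 7/2)
5. F_x = 1/3  [FC · DA = 5/6 ∩ 2·signedArea(FEA) = -133/3]
6. F_y = 8/3  [FC · DA = 5/6 ∩ 2·signedArea(FEA) = -133/3]
   → F = (1/3, 8/3)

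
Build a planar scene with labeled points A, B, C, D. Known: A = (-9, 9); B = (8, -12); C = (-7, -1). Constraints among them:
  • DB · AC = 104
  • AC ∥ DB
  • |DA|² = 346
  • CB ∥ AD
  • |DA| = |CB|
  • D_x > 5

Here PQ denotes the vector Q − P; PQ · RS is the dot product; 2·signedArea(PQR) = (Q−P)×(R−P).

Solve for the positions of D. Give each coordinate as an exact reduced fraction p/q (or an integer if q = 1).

D = (6, -2)

1. D_x = 6  [AC ∥ DB ∩ CB ∥ AD]
2. D_y = -2  [AC ∥ DB ∩ CB ∥ AD]
   → D = (6, -2)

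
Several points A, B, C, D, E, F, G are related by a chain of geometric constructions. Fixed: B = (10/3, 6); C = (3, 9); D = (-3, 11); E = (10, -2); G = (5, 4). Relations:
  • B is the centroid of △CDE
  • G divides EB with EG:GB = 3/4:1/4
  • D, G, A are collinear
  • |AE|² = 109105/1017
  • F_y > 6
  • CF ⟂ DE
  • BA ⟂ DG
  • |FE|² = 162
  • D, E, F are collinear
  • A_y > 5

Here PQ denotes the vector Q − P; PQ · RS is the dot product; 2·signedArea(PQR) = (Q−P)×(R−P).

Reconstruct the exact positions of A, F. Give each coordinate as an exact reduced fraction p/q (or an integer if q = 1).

A = (1039/339, 1930/339)
F = (1, 7)

1. A_x = 1039/339  [D, G, A are collinear ∩ BA ⟂ DG]
2. A_y = 1930/339  [D, G, A are collinear ∩ BA ⟂ DG]
   → A = (1039/339, 1930/339)
3. F_x = 1  [D, E, F are collinear ∩ CF ⟂ DE]
4. F_y = 7  [D, E, F are collinear ∩ CF ⟂ DE]
   → F = (1, 7)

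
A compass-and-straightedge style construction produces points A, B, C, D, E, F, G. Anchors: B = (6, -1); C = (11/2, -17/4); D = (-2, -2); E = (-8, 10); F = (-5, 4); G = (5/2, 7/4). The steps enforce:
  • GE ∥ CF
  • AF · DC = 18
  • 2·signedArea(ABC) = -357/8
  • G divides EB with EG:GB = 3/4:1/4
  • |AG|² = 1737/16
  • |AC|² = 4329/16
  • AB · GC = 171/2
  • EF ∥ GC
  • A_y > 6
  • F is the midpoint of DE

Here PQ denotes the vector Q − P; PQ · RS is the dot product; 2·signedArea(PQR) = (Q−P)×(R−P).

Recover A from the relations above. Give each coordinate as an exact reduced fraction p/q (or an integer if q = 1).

A = (-13/2, 7)

1. A_x = -13/2  [AF · DC = 18 ∩ 2·signedArea(ABC) = -357/8]
2. A_y = 7  [AF · DC = 18 ∩ 2·signedArea(ABC) = -357/8]
   → A = (-13/2, 7)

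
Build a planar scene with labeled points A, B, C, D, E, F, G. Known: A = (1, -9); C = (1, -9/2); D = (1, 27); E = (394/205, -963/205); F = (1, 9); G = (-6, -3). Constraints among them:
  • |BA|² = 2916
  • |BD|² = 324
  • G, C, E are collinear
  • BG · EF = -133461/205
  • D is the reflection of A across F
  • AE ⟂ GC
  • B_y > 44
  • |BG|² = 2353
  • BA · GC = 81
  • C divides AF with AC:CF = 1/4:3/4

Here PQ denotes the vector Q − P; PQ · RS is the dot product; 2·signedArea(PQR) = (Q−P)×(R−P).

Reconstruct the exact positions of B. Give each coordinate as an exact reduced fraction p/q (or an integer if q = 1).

1. B_x = 1  [BA · GC = 81 ∩ BG · EF = -133461/205]
2. B_y = 45  [BA · GC = 81 ∩ BG · EF = -133461/205]
   → B = (1, 45)

B = (1, 45)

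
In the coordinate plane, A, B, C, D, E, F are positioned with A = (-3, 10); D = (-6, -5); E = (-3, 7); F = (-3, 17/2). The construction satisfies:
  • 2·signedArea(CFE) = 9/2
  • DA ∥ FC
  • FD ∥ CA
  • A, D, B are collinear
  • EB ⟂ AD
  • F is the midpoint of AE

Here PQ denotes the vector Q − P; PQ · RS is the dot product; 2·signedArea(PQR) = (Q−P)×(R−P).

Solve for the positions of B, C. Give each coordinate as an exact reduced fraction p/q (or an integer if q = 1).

B = (-93/26, 185/26)
C = (0, 47/2)

1. B_x = -93/26  [A, D, B are collinear ∩ EB ⟂ AD]
2. B_y = 185/26  [A, D, B are collinear ∩ EB ⟂ AD]
   → B = (-93/26, 185/26)
3. C_x = 0  [FD ∥ CA ∩ DA ∥ FC]
4. C_y = 47/2  [FD ∥ CA ∩ DA ∥ FC]
   → C = (0, 47/2)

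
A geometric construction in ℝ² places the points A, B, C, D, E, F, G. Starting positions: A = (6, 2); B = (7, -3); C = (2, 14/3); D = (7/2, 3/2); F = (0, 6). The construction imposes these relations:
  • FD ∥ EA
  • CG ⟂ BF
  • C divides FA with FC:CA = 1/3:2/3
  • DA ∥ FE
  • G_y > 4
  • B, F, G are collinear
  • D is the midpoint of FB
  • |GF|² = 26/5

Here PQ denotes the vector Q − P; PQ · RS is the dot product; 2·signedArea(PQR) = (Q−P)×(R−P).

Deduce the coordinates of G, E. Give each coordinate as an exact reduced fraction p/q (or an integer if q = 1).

E = (5/2, 13/2)
G = (7/5, 21/5)

1. G_x = 7/5  [B, F, G are collinear ∩ CG ⟂ BF]
2. G_y = 21/5  [B, F, G are collinear ∩ CG ⟂ BF]
   → G = (7/5, 21/5)
3. E_x = 5/2  [FD ∥ EA ∩ DA ∥ FE]
4. E_y = 13/2  [FD ∥ EA ∩ DA ∥ FE]
   → E = (5/2, 13/2)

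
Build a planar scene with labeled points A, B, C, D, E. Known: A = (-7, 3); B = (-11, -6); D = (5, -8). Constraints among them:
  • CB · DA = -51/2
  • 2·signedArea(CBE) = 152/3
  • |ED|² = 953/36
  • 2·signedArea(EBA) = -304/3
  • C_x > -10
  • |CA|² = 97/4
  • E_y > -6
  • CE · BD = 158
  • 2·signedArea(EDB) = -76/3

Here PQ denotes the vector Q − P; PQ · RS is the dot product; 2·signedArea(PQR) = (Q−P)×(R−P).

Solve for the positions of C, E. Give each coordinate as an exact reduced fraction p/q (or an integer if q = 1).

C = (-9, -3/2)
E = (1/3, -35/6)

1. E_x = 1/3  [2·signedArea(EDB) = -76/3 ∩ 2·signedArea(EBA) = -304/3]
2. E_y = -35/6  [2·signedArea(EDB) = -76/3 ∩ 2·signedArea(EBA) = -304/3]
   → E = (1/3, -35/6)
3. C_x = -9  [CB · DA = -51/2 ∩ CE · BD = 158]
4. C_y = -3/2  [CB · DA = -51/2 ∩ CE · BD = 158]
   → C = (-9, -3/2)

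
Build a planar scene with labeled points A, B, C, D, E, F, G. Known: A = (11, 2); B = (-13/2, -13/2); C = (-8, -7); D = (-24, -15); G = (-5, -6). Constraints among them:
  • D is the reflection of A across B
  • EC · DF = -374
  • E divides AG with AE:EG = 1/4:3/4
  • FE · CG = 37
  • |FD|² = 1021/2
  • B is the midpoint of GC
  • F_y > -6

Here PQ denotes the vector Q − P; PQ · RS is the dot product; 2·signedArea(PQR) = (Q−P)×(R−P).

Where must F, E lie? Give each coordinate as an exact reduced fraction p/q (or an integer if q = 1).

1. E_x = 7  [E divides AG with AE:EG = 1/4:3/4]
2. E_y = 0  [E divides AG with AE:EG = 1/4:3/4]
   → E = (7, 0)
3. F_x = -7/2  [FE · CG = 37 ∩ EC · DF = -374]
4. F_y = -11/2  [FE · CG = 37 ∩ EC · DF = -374]
   → F = (-7/2, -11/2)

E = (7, 0)
F = (-7/2, -11/2)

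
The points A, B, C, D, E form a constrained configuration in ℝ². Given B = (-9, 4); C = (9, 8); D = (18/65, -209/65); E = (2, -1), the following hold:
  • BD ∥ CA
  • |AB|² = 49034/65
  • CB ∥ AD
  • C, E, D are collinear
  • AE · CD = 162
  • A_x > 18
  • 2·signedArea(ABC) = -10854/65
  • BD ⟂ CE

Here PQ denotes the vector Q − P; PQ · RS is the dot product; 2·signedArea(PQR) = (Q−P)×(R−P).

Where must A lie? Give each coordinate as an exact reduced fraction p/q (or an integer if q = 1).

1. A_x = 1188/65  [CB ∥ AD ∩ BD ∥ CA]
2. A_y = 51/65  [CB ∥ AD ∩ BD ∥ CA]
   → A = (1188/65, 51/65)

A = (1188/65, 51/65)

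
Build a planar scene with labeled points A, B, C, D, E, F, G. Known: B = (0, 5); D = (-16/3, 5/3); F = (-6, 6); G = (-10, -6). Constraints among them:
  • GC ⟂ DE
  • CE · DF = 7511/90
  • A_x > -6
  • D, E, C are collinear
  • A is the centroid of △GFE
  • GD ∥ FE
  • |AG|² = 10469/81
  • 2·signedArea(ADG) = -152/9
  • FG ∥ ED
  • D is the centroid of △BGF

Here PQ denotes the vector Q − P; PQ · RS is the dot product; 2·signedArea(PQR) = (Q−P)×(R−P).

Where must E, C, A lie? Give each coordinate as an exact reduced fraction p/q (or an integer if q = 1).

A = (-52/9, 41/9)
C = (-81/10, -199/30)
E = (-4/3, 41/3)

1. E_x = -4/3  [FG ∥ ED ∩ GD ∥ FE]
2. E_y = 41/3  [FG ∥ ED ∩ GD ∥ FE]
   → E = (-4/3, 41/3)
3. C_x = -81/10  [D, E, C are collinear ∩ GC ⟂ DE]
4. C_y = -199/30  [D, E, C are collinear ∩ GC ⟂ DE]
   → C = (-81/10, -199/30)
5. A_x = -52/9  [A is the centroid of △GFE]
6. A_y = 41/9  [A is the centroid of △GFE]
   → A = (-52/9, 41/9)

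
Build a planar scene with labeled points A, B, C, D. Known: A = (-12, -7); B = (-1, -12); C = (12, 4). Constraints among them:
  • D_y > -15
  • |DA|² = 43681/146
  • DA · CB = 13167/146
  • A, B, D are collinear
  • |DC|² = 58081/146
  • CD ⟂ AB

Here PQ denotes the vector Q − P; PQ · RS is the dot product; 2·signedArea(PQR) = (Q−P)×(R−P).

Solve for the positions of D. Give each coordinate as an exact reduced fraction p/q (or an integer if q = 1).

D = (547/146, -2067/146)

1. D_x = 547/146  [A, B, D are collinear ∩ CD ⟂ AB]
2. D_y = -2067/146  [A, B, D are collinear ∩ CD ⟂ AB]
   → D = (547/146, -2067/146)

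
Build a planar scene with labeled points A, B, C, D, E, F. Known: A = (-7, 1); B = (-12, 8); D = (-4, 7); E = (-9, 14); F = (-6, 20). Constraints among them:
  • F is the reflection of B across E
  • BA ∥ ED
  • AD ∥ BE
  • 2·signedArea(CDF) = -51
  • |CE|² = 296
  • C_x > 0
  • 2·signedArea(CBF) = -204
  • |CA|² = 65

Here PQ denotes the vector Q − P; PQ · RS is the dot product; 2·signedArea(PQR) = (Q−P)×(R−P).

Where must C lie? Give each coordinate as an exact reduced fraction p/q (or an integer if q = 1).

1. C_x = 1  [2·signedArea(CBF) = -204 ∩ 2·signedArea(CDF) = -51]
2. C_y = 0  [2·signedArea(CBF) = -204 ∩ 2·signedArea(CDF) = -51]
   → C = (1, 0)

C = (1, 0)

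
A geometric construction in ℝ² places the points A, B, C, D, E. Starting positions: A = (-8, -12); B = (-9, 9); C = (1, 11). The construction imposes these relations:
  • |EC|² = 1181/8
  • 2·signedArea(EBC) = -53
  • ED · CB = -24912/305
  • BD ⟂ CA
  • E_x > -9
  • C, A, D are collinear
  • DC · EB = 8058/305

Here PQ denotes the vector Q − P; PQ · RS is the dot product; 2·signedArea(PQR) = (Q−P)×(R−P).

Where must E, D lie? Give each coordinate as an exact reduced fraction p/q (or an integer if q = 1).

D = (-307/305, 1791/305)
E = (-35/4, 15/4)

1. D_x = -307/305  [C, A, D are collinear ∩ BD ⟂ CA]
2. D_y = 1791/305  [C, A, D are collinear ∩ BD ⟂ CA]
   → D = (-307/305, 1791/305)
3. E_x = -35/4  [2·signedArea(EBC) = -53 ∩ DC · EB = 8058/305]
4. E_y = 15/4  [2·signedArea(EBC) = -53 ∩ DC · EB = 8058/305]
   → E = (-35/4, 15/4)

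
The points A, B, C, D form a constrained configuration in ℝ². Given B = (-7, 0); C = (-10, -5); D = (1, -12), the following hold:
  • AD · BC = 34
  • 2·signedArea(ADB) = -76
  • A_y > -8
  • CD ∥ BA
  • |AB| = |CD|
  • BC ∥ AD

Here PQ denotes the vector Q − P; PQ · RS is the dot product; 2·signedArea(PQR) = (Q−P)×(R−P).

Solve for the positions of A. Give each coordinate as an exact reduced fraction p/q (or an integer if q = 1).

1. A_x = 4  [BC ∥ AD ∩ CD ∥ BA]
2. A_y = -7  [BC ∥ AD ∩ CD ∥ BA]
   → A = (4, -7)

A = (4, -7)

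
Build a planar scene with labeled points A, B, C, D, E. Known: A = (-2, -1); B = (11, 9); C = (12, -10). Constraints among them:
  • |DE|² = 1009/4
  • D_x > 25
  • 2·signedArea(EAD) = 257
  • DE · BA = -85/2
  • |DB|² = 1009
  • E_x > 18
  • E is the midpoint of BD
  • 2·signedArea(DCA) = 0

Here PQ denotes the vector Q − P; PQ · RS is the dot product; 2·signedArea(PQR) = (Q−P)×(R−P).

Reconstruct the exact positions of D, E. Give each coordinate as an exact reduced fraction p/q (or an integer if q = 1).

D = (26, -19)
E = (37/2, -5)

1. D_x = 26  [line -9·x + -14·y + -32 = 0 ∩ |DB|² = 1009]
2. D_y = -19  [line -9·x + -14·y + -32 = 0 ∩ |DB|² = 1009]
   → D = (26, -19)
3. E_x = 37/2  [E is the midpoint of BD]
4. E_y = -5  [E is the midpoint of BD]
   → E = (37/2, -5)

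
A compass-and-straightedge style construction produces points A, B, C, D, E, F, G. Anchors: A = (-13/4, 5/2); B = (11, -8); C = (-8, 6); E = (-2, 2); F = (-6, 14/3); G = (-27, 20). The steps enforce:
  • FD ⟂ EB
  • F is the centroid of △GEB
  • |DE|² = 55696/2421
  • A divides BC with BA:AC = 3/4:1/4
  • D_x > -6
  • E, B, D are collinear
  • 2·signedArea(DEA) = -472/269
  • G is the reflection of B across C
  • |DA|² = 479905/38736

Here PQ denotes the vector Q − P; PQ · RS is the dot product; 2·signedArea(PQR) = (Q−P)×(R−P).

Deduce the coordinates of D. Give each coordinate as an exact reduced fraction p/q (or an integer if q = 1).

1. D_x = -4682/807  [E, B, D are collinear ∩ FD ⟂ EB]
2. D_y = 3974/807  [E, B, D are collinear ∩ FD ⟂ EB]
   → D = (-4682/807, 3974/807)

D = (-4682/807, 3974/807)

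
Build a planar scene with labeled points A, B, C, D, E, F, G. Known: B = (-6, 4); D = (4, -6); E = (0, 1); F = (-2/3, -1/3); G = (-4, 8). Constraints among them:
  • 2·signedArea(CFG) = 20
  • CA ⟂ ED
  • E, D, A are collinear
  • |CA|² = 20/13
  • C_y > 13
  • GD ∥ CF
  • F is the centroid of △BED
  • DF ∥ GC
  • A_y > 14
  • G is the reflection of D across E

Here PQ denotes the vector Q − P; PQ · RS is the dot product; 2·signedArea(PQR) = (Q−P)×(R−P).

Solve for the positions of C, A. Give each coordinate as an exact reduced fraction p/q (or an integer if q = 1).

1. C_x = -26/3  [GD ∥ CF ∩ DF ∥ GC]
2. C_y = 41/3  [GD ∥ CF ∩ DF ∥ GC]
   → C = (-26/3, 41/3)
3. A_x = -296/39  [E, D, A are collinear ∩ CA ⟂ ED]
4. A_y = 557/39  [E, D, A are collinear ∩ CA ⟂ ED]
   → A = (-296/39, 557/39)

A = (-296/39, 557/39)
C = (-26/3, 41/3)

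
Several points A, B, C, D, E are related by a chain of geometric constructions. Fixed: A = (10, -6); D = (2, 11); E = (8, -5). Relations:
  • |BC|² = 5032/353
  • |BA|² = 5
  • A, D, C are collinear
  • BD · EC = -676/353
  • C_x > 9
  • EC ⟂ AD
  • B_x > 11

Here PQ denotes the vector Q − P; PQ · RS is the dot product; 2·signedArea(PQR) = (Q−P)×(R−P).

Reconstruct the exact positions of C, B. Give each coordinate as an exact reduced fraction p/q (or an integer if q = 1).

B = (12, -7)
C = (3266/353, -1557/353)

1. C_x = 3266/353  [A, D, C are collinear ∩ EC ⟂ AD]
2. C_y = -1557/353  [A, D, C are collinear ∩ EC ⟂ AD]
   → C = (3266/353, -1557/353)
3. B_x = 12  [line -442/353·x + -208/353·y + 3848/353 = 0 ∩ |BA|² = 5]
4. B_y = -7  [line -442/353·x + -208/353·y + 3848/353 = 0 ∩ |BA|² = 5]
   → B = (12, -7)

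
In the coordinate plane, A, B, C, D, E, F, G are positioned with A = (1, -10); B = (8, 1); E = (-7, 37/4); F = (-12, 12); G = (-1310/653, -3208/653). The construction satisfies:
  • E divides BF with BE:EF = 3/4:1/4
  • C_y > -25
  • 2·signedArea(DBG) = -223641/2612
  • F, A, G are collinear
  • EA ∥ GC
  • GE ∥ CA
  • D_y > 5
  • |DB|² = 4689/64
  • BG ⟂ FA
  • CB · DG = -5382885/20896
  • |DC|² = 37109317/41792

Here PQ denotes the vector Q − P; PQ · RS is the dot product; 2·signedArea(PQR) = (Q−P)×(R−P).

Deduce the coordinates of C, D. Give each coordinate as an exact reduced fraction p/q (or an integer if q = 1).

1. C_x = 3914/653  [GE ∥ CA ∩ EA ∥ GC]
2. C_y = -63113/2612  [GE ∥ CA ∩ EA ∥ GC]
   → C = (3914/653, -63113/2612)
3. D_x = 1/2  [2·signedArea(DBG) = -223641/2612 ∩ CB · DG = -5382885/20896]
4. D_y = 41/8  [2·signedArea(DBG) = -223641/2612 ∩ CB · DG = -5382885/20896]
   → D = (1/2, 41/8)

C = (3914/653, -63113/2612)
D = (1/2, 41/8)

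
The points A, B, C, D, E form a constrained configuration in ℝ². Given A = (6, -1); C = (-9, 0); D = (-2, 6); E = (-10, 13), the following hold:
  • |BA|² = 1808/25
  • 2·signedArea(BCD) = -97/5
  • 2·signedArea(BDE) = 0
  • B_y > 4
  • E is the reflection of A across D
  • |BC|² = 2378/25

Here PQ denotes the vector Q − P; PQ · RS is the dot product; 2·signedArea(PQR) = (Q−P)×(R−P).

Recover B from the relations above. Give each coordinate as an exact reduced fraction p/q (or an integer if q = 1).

B = (-2/5, 23/5)

1. B_x = -2/5  [2·signedArea(BDE) = 0 ∩ 2·signedArea(BCD) = -97/5]
2. B_y = 23/5  [2·signedArea(BDE) = 0 ∩ 2·signedArea(BCD) = -97/5]
   → B = (-2/5, 23/5)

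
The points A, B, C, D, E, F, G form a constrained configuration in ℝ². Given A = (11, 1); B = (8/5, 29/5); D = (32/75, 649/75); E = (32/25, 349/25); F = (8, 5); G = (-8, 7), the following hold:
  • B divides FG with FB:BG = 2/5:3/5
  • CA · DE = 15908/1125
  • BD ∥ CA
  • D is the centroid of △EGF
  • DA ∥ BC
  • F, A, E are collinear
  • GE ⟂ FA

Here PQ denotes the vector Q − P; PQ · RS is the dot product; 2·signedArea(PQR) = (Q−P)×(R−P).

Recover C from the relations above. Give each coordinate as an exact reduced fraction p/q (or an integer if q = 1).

C = (913/75, -139/75)

1. C_x = 913/75  [BD ∥ CA ∩ DA ∥ BC]
2. C_y = -139/75  [BD ∥ CA ∩ DA ∥ BC]
   → C = (913/75, -139/75)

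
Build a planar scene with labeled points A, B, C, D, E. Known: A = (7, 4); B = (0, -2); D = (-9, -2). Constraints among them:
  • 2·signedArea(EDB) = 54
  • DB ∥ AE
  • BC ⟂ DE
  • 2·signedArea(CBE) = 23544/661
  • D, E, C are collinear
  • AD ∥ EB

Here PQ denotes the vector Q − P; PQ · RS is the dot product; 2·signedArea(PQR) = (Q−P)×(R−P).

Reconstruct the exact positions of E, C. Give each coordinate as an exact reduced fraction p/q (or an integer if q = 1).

C = (-324/661, 28/661)
E = (16, 4)

1. E_x = 16  [AD ∥ EB ∩ DB ∥ AE]
2. E_y = 4  [AD ∥ EB ∩ DB ∥ AE]
   → E = (16, 4)
3. C_x = -324/661  [D, E, C are collinear ∩ BC ⟂ DE]
4. C_y = 28/661  [D, E, C are collinear ∩ BC ⟂ DE]
   → C = (-324/661, 28/661)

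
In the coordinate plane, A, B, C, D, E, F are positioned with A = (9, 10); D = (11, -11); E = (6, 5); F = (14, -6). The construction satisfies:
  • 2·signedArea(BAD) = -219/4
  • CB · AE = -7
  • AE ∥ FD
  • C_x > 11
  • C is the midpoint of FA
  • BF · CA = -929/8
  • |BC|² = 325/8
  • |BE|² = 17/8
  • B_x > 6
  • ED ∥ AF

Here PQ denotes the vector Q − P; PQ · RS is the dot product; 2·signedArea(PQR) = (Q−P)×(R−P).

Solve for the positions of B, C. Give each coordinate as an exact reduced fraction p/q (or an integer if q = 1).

1. C_x = 23/2  [C is the midpoint of FA]
2. C_y = 2  [C is the midpoint of FA]
   → C = (23/2, 2)
3. B_x = 27/4  [2·signedArea(BAD) = -219/4 ∩ BF · CA = -929/8]
4. B_y = 25/4  [2·signedArea(BAD) = -219/4 ∩ BF · CA = -929/8]
   → B = (27/4, 25/4)

B = (27/4, 25/4)
C = (23/2, 2)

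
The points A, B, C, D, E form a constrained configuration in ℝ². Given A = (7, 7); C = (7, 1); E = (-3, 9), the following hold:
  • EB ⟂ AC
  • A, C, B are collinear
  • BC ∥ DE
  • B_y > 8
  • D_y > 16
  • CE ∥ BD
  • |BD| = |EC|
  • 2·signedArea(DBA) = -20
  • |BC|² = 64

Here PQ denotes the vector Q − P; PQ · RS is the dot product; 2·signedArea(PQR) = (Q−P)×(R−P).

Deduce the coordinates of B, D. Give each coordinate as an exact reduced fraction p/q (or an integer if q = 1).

B = (7, 9)
D = (-3, 17)

1. B_x = 7  [A, C, B are collinear ∩ EB ⟂ AC]
2. B_y = 9  [A, C, B are collinear ∩ EB ⟂ AC]
   → B = (7, 9)
3. D_x = -3  [BC ∥ DE ∩ CE ∥ BD]
4. D_y = 17  [BC ∥ DE ∩ CE ∥ BD]
   → D = (-3, 17)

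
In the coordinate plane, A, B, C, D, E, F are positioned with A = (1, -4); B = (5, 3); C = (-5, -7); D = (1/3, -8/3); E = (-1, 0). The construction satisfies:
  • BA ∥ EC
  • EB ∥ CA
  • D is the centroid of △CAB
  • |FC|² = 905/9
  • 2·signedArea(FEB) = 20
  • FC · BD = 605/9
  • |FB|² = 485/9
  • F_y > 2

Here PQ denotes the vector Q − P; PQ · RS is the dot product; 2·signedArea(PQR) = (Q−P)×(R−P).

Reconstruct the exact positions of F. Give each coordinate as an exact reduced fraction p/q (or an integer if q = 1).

1. F_x = -7/3  [2·signedArea(FEB) = 20 ∩ FC · BD = 605/9]
2. F_y = 8/3  [2·signedArea(FEB) = 20 ∩ FC · BD = 605/9]
   → F = (-7/3, 8/3)

F = (-7/3, 8/3)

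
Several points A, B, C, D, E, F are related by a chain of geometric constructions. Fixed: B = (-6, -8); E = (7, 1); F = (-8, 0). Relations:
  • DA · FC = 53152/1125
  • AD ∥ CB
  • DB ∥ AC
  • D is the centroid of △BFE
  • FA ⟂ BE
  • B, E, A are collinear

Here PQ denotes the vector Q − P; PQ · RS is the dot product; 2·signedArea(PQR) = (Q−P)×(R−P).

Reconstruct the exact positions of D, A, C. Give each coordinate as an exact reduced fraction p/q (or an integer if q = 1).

A = (-451/125, -793/125)
C = (-2728/375, -4504/375)
D = (-7/3, -7/3)

1. D_x = -7/3  [D is the centroid of △BFE]
2. D_y = -7/3  [D is the centroid of △BFE]
   → D = (-7/3, -7/3)
3. A_x = -451/125  [B, E, A are collinear ∩ FA ⟂ BE]
4. A_y = -793/125  [B, E, A are collinear ∩ FA ⟂ BE]
   → A = (-451/125, -793/125)
5. C_x = -2728/375  [AD ∥ CB ∩ DB ∥ AC]
6. C_y = -4504/375  [AD ∥ CB ∩ DB ∥ AC]
   → C = (-2728/375, -4504/375)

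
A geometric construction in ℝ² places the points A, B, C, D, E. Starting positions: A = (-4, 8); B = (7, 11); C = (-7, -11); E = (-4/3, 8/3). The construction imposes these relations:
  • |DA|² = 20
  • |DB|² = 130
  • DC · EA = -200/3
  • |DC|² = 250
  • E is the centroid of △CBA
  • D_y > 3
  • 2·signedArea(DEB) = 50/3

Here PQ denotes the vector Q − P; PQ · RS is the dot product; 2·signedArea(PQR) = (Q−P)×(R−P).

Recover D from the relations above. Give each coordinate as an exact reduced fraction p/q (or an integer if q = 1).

1. D_x = -2  [DC · EA = -200/3 ∩ 2·signedArea(DEB) = 50/3]
2. D_y = 4  [DC · EA = -200/3 ∩ 2·signedArea(DEB) = 50/3]
   → D = (-2, 4)

D = (-2, 4)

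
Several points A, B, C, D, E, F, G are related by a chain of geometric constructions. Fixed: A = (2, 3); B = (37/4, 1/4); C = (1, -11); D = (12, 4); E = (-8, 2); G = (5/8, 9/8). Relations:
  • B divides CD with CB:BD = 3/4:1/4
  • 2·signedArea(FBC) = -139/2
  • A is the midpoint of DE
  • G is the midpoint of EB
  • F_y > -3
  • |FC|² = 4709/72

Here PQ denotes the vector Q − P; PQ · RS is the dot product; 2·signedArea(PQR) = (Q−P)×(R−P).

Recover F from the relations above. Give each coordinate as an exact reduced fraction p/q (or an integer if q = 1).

F = (3/4, -35/12)

1. F_x = 3/4  [line 45/4·x + -33/4·y + -65/2 = 0 ∩ |FC|² = 4709/72]
2. F_y = -35/12  [line 45/4·x + -33/4·y + -65/2 = 0 ∩ |FC|² = 4709/72]
   → F = (3/4, -35/12)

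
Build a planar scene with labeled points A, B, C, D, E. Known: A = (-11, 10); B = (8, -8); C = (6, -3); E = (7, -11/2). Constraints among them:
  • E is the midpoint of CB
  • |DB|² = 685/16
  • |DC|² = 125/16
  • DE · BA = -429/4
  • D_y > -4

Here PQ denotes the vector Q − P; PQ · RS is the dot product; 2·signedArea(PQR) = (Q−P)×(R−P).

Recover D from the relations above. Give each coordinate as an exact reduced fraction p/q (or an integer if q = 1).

1. D_x = 13/4  [line 19·x + -18·y + -499/4 = 0 ∩ |DB|² = 685/16]
2. D_y = -7/2  [line 19·x + -18·y + -499/4 = 0 ∩ |DB|² = 685/16]
   → D = (13/4, -7/2)

D = (13/4, -7/2)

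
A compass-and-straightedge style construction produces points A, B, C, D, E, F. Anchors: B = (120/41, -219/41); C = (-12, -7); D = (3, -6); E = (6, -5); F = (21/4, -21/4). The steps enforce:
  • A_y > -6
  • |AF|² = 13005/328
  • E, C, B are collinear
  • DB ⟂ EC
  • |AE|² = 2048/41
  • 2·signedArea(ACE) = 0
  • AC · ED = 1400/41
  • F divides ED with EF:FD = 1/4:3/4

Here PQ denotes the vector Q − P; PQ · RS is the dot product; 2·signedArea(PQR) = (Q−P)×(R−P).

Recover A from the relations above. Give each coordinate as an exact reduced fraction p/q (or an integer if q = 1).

1. A_x = -42/41  [2·signedArea(ACE) = 0 ∩ AC · ED = 1400/41]
2. A_y = -237/41  [2·signedArea(ACE) = 0 ∩ AC · ED = 1400/41]
   → A = (-42/41, -237/41)

A = (-42/41, -237/41)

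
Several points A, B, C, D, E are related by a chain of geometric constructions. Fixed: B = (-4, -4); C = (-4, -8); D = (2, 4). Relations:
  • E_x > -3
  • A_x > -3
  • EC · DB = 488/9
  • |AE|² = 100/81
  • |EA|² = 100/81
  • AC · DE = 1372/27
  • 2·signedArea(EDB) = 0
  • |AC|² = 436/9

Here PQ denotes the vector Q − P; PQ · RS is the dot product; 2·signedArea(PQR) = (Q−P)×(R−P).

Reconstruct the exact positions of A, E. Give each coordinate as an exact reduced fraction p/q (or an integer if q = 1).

1. E_x = -8/3  [2·signedArea(EDB) = 0 ∩ EC · DB = 488/9]
2. E_y = -20/9  [2·signedArea(EDB) = 0 ∩ EC · DB = 488/9]
   → E = (-8/3, -20/9)
3. A_x = -2  [line 14/3·x + 56/9·y + 476/27 = 0 ∩ |AE|² = 100/81]
4. A_y = -4/3  [line 14/3·x + 56/9·y + 476/27 = 0 ∩ |AE|² = 100/81]
   → A = (-2, -4/3)

A = (-2, -4/3)
E = (-8/3, -20/9)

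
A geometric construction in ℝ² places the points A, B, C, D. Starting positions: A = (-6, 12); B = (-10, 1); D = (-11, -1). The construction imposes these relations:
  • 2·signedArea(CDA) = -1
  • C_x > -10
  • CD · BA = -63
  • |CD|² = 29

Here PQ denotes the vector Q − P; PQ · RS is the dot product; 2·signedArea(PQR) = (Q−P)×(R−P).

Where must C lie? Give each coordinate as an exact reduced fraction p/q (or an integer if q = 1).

1. C_x = -9  [CD · BA = -63 ∩ 2·signedArea(CDA) = -1]
2. C_y = 4  [CD · BA = -63 ∩ 2·signedArea(CDA) = -1]
   → C = (-9, 4)

C = (-9, 4)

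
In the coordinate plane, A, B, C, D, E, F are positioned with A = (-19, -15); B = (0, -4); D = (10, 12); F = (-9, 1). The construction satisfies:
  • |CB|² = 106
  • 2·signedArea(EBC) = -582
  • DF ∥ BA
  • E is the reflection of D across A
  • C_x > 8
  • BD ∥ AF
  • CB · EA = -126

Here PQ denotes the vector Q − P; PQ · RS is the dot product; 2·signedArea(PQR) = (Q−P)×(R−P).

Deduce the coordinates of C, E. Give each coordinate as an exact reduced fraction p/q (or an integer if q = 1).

1. E_x = -48  [E is the reflection of D across A]
2. E_y = -42  [E is the reflection of D across A]
   → E = (-48, -42)
3. C_x = 9  [CB · EA = -126 ∩ 2·signedArea(EBC) = -582]
4. C_y = -9  [CB · EA = -126 ∩ 2·signedArea(EBC) = -582]
   → C = (9, -9)

C = (9, -9)
E = (-48, -42)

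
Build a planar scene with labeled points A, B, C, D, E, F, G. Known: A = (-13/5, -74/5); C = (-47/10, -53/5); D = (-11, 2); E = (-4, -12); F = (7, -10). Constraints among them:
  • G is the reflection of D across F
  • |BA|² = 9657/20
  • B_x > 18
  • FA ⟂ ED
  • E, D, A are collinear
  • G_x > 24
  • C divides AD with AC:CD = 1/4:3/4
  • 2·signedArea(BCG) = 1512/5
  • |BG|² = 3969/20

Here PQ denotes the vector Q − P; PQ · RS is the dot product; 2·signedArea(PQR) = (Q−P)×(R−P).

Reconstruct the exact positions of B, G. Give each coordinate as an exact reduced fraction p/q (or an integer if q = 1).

B = (187/10, -47/5)
G = (25, -22)

1. G_x = 25  [G is the reflection of D across F]
2. G_y = -22  [G is the reflection of D across F]
   → G = (25, -22)
3. B_x = 187/10  [line 57/5·x + 297/10·y + 66 = 0 ∩ |BA|² = 9657/20]
4. B_y = -47/5  [line 57/5·x + 297/10·y + 66 = 0 ∩ |BA|² = 9657/20]
   → B = (187/10, -47/5)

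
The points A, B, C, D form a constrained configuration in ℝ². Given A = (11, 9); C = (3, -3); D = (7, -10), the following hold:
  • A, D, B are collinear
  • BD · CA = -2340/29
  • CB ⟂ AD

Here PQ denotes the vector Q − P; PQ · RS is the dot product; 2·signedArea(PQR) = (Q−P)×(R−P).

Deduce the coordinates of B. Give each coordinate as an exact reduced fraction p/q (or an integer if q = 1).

1. B_x = 239/29  [A, D, B are collinear ∩ CB ⟂ AD]
2. B_y = -119/29  [A, D, B are collinear ∩ CB ⟂ AD]
   → B = (239/29, -119/29)

B = (239/29, -119/29)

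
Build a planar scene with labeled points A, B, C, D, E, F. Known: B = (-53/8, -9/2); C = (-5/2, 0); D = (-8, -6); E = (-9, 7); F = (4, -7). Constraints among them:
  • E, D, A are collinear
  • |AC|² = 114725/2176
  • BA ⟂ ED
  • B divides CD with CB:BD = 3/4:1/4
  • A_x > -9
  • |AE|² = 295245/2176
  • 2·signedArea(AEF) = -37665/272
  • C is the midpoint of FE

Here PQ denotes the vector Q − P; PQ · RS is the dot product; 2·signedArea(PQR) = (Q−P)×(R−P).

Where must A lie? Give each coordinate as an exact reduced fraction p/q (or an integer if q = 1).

1. A_x = -2205/272  [E, D, A are collinear ∩ BA ⟂ ED]
2. A_y = -1255/272  [E, D, A are collinear ∩ BA ⟂ ED]
   → A = (-2205/272, -1255/272)

A = (-2205/272, -1255/272)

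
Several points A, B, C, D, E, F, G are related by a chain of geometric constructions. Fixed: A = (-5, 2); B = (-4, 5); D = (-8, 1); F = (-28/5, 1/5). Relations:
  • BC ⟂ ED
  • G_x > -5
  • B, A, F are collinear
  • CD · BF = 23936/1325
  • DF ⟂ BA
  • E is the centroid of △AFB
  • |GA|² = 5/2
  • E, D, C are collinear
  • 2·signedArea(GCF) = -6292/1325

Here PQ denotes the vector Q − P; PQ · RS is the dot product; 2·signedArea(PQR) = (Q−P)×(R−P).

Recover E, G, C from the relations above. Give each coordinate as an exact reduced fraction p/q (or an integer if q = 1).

1. E_x = -73/15  [E is the centroid of △AFB]
2. E_y = 12/5  [E is the centroid of △AFB]
   → E = (-73/15, 12/5)
3. C_x = -4208/1325  [E, D, C are collinear ∩ BC ⟂ ED]
4. C_y = 4181/1325  [E, D, C are collinear ∩ BC ⟂ ED]
   → C = (-4208/1325, 4181/1325)
5. G_x = -9/2  [line 3916/1325·x + -3212/1325·y + 28864/1325 = 0 ∩ |GA|² = 5/2]
6. G_y = 7/2  [line 3916/1325·x + -3212/1325·y + 28864/1325 = 0 ∩ |GA|² = 5/2]
   → G = (-9/2, 7/2)

C = (-4208/1325, 4181/1325)
E = (-73/15, 12/5)
G = (-9/2, 7/2)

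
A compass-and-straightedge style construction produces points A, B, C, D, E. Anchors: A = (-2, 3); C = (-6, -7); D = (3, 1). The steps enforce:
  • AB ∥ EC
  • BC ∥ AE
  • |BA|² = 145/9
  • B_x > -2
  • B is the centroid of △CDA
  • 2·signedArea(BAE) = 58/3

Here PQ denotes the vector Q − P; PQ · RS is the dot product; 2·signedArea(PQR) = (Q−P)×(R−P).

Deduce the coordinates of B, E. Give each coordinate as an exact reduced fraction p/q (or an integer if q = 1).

1. B_x = -5/3  [B is the centroid of △CDA]
2. B_y = -1  [B is the centroid of △CDA]
   → B = (-5/3, -1)
3. E_x = -19/3  [AB ∥ EC ∩ BC ∥ AE]
4. E_y = -3  [AB ∥ EC ∩ BC ∥ AE]
   → E = (-19/3, -3)

B = (-5/3, -1)
E = (-19/3, -3)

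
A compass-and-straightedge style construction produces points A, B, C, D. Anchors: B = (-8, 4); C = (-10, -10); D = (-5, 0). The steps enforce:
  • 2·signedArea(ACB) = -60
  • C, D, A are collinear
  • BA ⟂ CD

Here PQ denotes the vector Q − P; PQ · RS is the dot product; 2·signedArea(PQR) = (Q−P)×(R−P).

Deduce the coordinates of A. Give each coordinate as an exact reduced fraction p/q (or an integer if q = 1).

A = (-4, 2)

1. A_x = -4  [C, D, A are collinear ∩ BA ⟂ CD]
2. A_y = 2  [C, D, A are collinear ∩ BA ⟂ CD]
   → A = (-4, 2)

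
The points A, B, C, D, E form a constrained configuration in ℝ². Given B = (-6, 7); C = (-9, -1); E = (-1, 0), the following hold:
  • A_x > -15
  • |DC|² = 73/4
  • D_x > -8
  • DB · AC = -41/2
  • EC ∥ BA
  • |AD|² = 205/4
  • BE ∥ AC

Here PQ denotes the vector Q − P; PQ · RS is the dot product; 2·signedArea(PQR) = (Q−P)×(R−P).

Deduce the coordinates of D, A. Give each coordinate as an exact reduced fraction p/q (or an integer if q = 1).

1. A_x = -14  [BE ∥ AC ∩ EC ∥ BA]
2. A_y = 6  [BE ∥ AC ∩ EC ∥ BA]
   → A = (-14, 6)
3. D_x = -15/2  [line -5·x + 7·y + -117/2 = 0 ∩ |DC|² = 73/4]
4. D_y = 3  [line -5·x + 7·y + -117/2 = 0 ∩ |DC|² = 73/4]
   → D = (-15/2, 3)

A = (-14, 6)
D = (-15/2, 3)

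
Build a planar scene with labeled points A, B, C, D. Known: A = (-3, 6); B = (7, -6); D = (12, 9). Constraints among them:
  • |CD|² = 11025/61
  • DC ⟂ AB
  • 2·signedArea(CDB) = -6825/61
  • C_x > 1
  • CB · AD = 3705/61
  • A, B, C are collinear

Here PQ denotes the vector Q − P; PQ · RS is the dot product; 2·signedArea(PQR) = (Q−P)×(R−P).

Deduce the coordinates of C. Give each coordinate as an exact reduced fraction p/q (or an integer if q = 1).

1. C_x = 102/61  [A, B, C are collinear ∩ DC ⟂ AB]
2. C_y = 24/61  [A, B, C are collinear ∩ DC ⟂ AB]
   → C = (102/61, 24/61)

C = (102/61, 24/61)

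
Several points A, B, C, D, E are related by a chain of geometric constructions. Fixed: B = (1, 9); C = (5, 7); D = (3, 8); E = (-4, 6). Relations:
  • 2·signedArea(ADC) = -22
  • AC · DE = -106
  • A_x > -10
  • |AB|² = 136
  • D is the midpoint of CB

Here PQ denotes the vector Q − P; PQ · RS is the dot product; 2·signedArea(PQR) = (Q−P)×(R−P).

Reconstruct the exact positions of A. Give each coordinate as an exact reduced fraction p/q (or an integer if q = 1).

1. A_x = -9  [2·signedArea(ADC) = -22 ∩ AC · DE = -106]
2. A_y = 3  [2·signedArea(ADC) = -22 ∩ AC · DE = -106]
   → A = (-9, 3)

A = (-9, 3)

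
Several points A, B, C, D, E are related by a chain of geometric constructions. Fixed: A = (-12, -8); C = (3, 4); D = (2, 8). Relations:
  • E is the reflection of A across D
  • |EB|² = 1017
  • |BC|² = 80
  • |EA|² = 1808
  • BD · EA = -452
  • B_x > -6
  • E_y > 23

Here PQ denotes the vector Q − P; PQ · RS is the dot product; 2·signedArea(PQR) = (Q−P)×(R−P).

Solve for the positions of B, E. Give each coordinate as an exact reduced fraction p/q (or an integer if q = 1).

B = (-5, 0)
E = (16, 24)

1. E_x = 16  [E is the reflection of A across D]
2. E_y = 24  [E is the reflection of A across D]
   → E = (16, 24)
3. B_x = -5  [line 28·x + 32·y + 140 = 0 ∩ |EB|² = 1017]
4. B_y = 0  [line 28·x + 32·y + 140 = 0 ∩ |EB|² = 1017]
   → B = (-5, 0)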